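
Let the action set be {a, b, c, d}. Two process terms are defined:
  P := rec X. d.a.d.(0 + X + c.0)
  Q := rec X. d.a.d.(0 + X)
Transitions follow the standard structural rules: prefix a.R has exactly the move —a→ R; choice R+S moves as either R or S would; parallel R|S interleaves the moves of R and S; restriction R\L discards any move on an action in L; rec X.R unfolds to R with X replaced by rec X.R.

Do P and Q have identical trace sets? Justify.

NO — witness ⟨dadc⟩

Reachable graph of P (5 states):
  p0 = rec X. d.a.d.(0 + X + c.0) ⊢ -d-> p1
  p1 = a.d.(0 + (rec X. d.a.d.(0 + X + c.0)) + c.0) ⊢ -a-> p2
  p2 = d.(0 + (rec X. d.a.d.(0 + X + c.0)) + c.0) ⊢ -d-> p3
  p3 = 0 + (rec X. d.a.d.(0 + X + c.0)) + c.0 ⊢ -c-> p4, -d-> p1
  p4 = 0 ⊢ stopped
Reachable graph of Q (4 states):
  q0 = rec X. d.a.d.(0 + X) ⊢ -d-> q1
  q1 = a.d.(0 + (rec X. d.a.d.(0 + X))) ⊢ -a-> q2
  q2 = d.(0 + (rec X. d.a.d.(0 + X))) ⊢ -d-> q3
  q3 = 0 + (rec X. d.a.d.(0 + X)) ⊢ -d-> q1
Trace ⟨dadc⟩ through P, begin at {p0}:
  [1] d ⇒ {p1}
  [2] a ⇒ {p2}
  [3] d ⇒ {p3}
  [4] c ⇒ {p4}
  ✓ P
Trace ⟨dadc⟩ through Q, begin at {q0}:
  [1] d ⇒ {q1}
  [2] a ⇒ {q2}
  [3] d ⇒ {q3}
  [4] c ⇒ ∅ (Q stuck)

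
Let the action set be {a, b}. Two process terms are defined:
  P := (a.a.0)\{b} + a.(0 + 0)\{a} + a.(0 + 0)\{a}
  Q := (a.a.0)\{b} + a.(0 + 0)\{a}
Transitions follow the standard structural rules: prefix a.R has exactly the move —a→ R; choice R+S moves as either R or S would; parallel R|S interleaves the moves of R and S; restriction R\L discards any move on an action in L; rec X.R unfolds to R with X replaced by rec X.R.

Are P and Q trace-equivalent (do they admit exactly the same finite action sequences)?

traces(P) = traces(Q)

Reachable graph of P (4 states):
  m0 = (a.a.0)\{b} + a.(0 + 0)\{a} + a.(0 + 0)\{a} → ··a··> m1, ··a··> m2
  m1 = (0 + 0)\{a} → (no moves)
  m2 = (a.0)\{b} → ··a··> m3
  m3 = 0\{b} → (no moves)
Reachable graph of Q (4 states):
  n0 = (a.a.0)\{b} + a.(0 + 0)\{a} → ··a··> n1, ··a··> n2
  n1 = (0 + 0)\{a} → (no moves)
  n2 = (a.0)\{b} → ··a··> n3
  n3 = 0\{b} → (no moves)
Coarsest stable partition (strong bisimilarity classes):
  B0 = {m0, n0}
  B1 = {m2, n2}
  B2 = {m1, m3, n1, n3}
m0 ∈ B0, n0 ∈ B0 → same block
Bisimilar ⇒ trace-equivalent.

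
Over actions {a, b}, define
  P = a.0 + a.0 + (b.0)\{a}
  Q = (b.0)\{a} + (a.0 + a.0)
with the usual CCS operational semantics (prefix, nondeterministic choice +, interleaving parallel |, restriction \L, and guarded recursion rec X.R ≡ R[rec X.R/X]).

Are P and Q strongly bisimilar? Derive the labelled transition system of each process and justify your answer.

P ~ Q

LTS(P): 3 reachable states
  p0 = a.0 + a.0 + (b.0)\{a} | =a=> p1, =b=> p2
  p1 = 0 | ∅
  p2 = 0\{a} | ∅
LTS(Q): 3 reachable states
  q0 = (b.0)\{a} + (a.0 + a.0) | =a=> q1, =b=> q2
  q1 = 0 | ∅
  q2 = 0\{a} | ∅
Bisimilarity quotient blocks:
  B0 = {p0, q0}
  B1 = {p1, p2, q1, q2}
p0 ∈ B0, q0 ∈ B0 → same block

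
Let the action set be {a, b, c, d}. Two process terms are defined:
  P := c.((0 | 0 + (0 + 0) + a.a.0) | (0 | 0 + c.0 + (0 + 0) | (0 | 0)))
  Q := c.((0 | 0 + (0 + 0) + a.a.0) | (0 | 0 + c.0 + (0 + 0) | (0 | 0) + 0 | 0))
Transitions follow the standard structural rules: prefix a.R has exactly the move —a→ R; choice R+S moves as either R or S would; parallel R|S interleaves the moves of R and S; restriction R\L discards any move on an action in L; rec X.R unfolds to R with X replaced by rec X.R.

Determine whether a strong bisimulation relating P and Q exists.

P's transition system — 7 states:
  p0 = c.((0 | 0 + (0 + 0) + a.a.0) | (0 | 0 + c.0 + (0 + 0) | (0 | 0))) has moves ··c··> p1
  p1 = (0 | 0 + (0 + 0) + a.a.0) | (0 | 0 + c.0 + (0 + 0) | (0 | 0)) has moves ··a··> p2, ··c··> p3
  p2 = a.0 | (0 | 0 + c.0 + (0 + 0) | (0 | 0)) has moves ··a··> p4, ··c··> p5
  p3 = (0 | 0 + (0 + 0) + a.a.0) | 0 has moves ··a··> p5
  p4 = 0 | (0 | 0 + c.0 + (0 + 0) | (0 | 0)) has moves ··c··> p6
  p5 = a.0 | 0 has moves ··a··> p6
  p6 = 0 | 0 has moves stopped
Q's transition system — 7 states:
  q0 = c.((0 | 0 + (0 + 0) + a.a.0) | (0 | 0 + c.0 + (0 + 0) | (0 | 0) + 0 | 0)) has moves ··c··> q1
  q1 = (0 | 0 + (0 + 0) + a.a.0) | (0 | 0 + c.0 + (0 + 0) | (0 | 0) + 0 | 0) has moves ··a··> q2, ··c··> q3
  q2 = a.0 | (0 | 0 + c.0 + (0 + 0) | (0 | 0) + 0 | 0) has moves ··a··> q4, ··c··> q5
  q3 = (0 | 0 + (0 + 0) + a.a.0) | 0 has moves ··a··> q5
  q4 = 0 | (0 | 0 + c.0 + (0 + 0) | (0 | 0) + 0 | 0) has moves ··c··> q6
  q5 = a.0 | 0 has moves ··a··> q6
  q6 = 0 | 0 has moves stopped
Partition-refinement fixed point:
  B0 = {p0, q0}
  B1 = {p1, q1}
  B2 = {p2, q2}
  B3 = {p5, q5}
  B4 = {p6, q6}
  B5 = {p4, q4}
  B6 = {p3, q3}
p0 ∈ B0, q0 ∈ B0 → same block

bisimilar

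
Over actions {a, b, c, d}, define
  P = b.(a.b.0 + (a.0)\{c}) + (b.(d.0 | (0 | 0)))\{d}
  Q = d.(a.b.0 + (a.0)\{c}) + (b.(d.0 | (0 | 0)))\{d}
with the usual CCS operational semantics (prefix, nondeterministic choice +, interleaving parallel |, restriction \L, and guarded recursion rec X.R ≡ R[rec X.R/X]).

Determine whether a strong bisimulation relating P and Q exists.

not bisimilar

P's transition system — 6 states:
  u0 = b.(a.b.0 + (a.0)\{c}) + (b.(d.0 | (0 | 0)))\{d} :: =b=> u1, =b=> u2
  u1 = (d.0 | (0 | 0))\{d} :: deadlocked
  u2 = a.b.0 + (a.0)\{c} :: =a=> u3, =a=> u4
  u3 = 0\{c} :: deadlocked
  u4 = b.0 :: =b=> u5
  u5 = 0 :: deadlocked
Q's transition system — 6 states:
  v0 = d.(a.b.0 + (a.0)\{c}) + (b.(d.0 | (0 | 0)))\{d} :: =b=> v1, =d=> v2
  v1 = (d.0 | (0 | 0))\{d} :: deadlocked
  v2 = a.b.0 + (a.0)\{c} :: =a=> v3, =a=> v4
  v3 = 0\{c} :: deadlocked
  v4 = b.0 :: =b=> v5
  v5 = 0 :: deadlocked
Partition-refinement fixed point:
  B0 = {u0}
  B1 = {u1, u3, u5, v1, v3, v5}
  B2 = {u2, v2}
  B3 = {u4, v4}
  B4 = {v0}
u0 ∈ B0, v0 ∈ B4 → different blocks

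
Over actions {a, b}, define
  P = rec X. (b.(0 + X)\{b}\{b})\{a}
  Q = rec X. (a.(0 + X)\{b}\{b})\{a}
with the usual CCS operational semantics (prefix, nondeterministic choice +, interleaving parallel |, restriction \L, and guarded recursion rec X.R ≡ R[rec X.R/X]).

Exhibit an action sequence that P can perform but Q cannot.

b

Reachable graph of P (2 states):
  s0 = rec X. (b.(0 + X)\{b}\{b})\{a} → —b→ s1
  s1 = (0 + (rec X. (b.(0 + X)\{b}\{b})\{a}))\{b}\{b}\{a} → stopped
Reachable graph of Q (1 states):
  t0 = rec X. (a.(0 + X)\{b}\{b})\{a} → stopped
Executing b from P (initial set {s0}):
  after b @ step 1: {s1}
  — P admits the full trace.
Executing b from Q (initial set {t0}):
  after b @ step 1: ∅ (Q stuck)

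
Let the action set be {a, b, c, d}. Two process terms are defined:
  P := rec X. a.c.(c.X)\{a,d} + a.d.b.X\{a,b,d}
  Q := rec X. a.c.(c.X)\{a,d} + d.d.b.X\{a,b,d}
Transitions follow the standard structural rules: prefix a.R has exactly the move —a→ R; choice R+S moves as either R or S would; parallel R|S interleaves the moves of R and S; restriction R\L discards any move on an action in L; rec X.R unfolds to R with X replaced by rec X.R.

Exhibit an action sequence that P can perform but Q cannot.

ad

P's transition system — 7 states:
  s0 = rec X. a.c.(c.X)\{a,d} + a.d.b.X\{a,b,d} has moves -a-> s1, -a-> s2
  s1 = c.(c.(rec X. a.c.(c.X)\{a,d} + a.d.b.X\{a,b,d}))\{a,d} has moves -c-> s3
  s2 = d.b.(rec X. a.c.(c.X)\{a,d} + a.d.b.X\{a,b,d})\{a,b,d} has moves -d-> s4
  s3 = (c.(rec X. a.c.(c.X)\{a,d} + a.d.b.X\{a,b,d}))\{a,d} has moves -c-> s5
  s4 = b.(rec X. a.c.(c.X)\{a,d} + a.d.b.X\{a,b,d})\{a,b,d} has moves -b-> s6
  s5 = (rec X. a.c.(c.X)\{a,d} + a.d.b.X\{a,b,d})\{a,d} has moves stopped
  s6 = (rec X. a.c.(c.X)\{a,d} + a.d.b.X\{a,b,d})\{a,b,d} has moves stopped
Q's transition system — 7 states:
  t0 = rec X. a.c.(c.X)\{a,d} + d.d.b.X\{a,b,d} has moves -a-> t1, -d-> t2
  t1 = c.(c.(rec X. a.c.(c.X)\{a,d} + d.d.b.X\{a,b,d}))\{a,d} has moves -c-> t3
  t2 = d.b.(rec X. a.c.(c.X)\{a,d} + d.d.b.X\{a,b,d})\{a,b,d} has moves -d-> t4
  t3 = (c.(rec X. a.c.(c.X)\{a,d} + d.d.b.X\{a,b,d}))\{a,d} has moves -c-> t5
  t4 = b.(rec X. a.c.(c.X)\{a,d} + d.d.b.X\{a,b,d})\{a,b,d} has moves -b-> t6
  t5 = (rec X. a.c.(c.X)\{a,d} + d.d.b.X\{a,b,d})\{a,d} has moves stopped
  t6 = (rec X. a.c.(c.X)\{a,d} + d.d.b.X\{a,b,d})\{a,b,d} has moves stopped
Run σ = ⟨ad⟩ on P: start {s0}
  [1] a ⇒ {s1, s2}
  [2] d ⇒ {s4}
  ✓ P
Run σ = ⟨ad⟩ on Q: start {t0}
  [1] a ⇒ {t1}
  [2] d ⇒ no successor for Q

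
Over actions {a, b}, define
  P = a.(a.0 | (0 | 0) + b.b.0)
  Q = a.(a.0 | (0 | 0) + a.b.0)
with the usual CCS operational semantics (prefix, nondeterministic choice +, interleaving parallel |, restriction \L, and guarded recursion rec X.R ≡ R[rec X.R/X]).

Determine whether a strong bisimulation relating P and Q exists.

Reachable graph of P (5 states):
  m0 = a.(a.0 | (0 | 0) + b.b.0) ⊢ --a--▸ m1
  m1 = a.0 | (0 | 0) + b.b.0 ⊢ --a--▸ m2, --b--▸ m3
  m2 = 0 | (0 | 0) ⊢ ·
  m3 = b.0 ⊢ --b--▸ m4
  m4 = 0 ⊢ ·
Reachable graph of Q (5 states):
  n0 = a.(a.0 | (0 | 0) + a.b.0) ⊢ --a--▸ n1
  n1 = a.0 | (0 | 0) + a.b.0 ⊢ --a--▸ n2, --a--▸ n3
  n2 = 0 | (0 | 0) ⊢ ·
  n3 = b.0 ⊢ --b--▸ n4
  n4 = 0 ⊢ ·
Partition-refinement fixed point:
  B0 = {m0}
  B1 = {m1}
  B2 = {m2, m4, n2, n4}
  B3 = {m3, n3}
  B4 = {n0}
  B5 = {n1}
m0 ∈ B0, n0 ∈ B4 → different blocks

P ≁ Q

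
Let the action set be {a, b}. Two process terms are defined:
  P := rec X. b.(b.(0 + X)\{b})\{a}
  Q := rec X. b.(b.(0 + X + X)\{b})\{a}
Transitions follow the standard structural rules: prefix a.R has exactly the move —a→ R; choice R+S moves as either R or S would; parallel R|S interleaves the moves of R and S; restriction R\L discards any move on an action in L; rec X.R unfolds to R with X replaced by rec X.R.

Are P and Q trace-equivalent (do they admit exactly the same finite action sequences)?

Reachable graph of P (3 states):
  p0 = rec X. b.(b.(0 + X)\{b})\{a} has moves ··b··> p1
  p1 = (b.(0 + (rec X. b.(b.(0 + X)\{b})\{a}))\{b})\{a} has moves ··b··> p2
  p2 = (0 + (rec X. b.(b.(0 + X)\{b})\{a}))\{b}\{a} has moves stopped
Reachable graph of Q (3 states):
  q0 = rec X. b.(b.(0 + X + X)\{b})\{a} has moves ··b··> q1
  q1 = (b.(0 + (rec X. b.(b.(0 + X + X)\{b})\{a}) + (rec X. b.(b.(0 + X + X)\{b})\{a}))\{b})\{a} has moves ··b··> q2
  q2 = (0 + (rec X. b.(b.(0 + X + X)\{b})\{a}) + (rec X. b.(b.(0 + X + X)\{b})\{a}))\{b}\{a} has moves stopped
Coarsest stable partition (strong bisimilarity classes):
  B0 = {p0, q0}
  B1 = {p1, q1}
  B2 = {p2, q2}
p0 ∈ B0, q0 ∈ B0 → same block
Bisimilar ⇒ trace-equivalent.

traces(P) = traces(Q)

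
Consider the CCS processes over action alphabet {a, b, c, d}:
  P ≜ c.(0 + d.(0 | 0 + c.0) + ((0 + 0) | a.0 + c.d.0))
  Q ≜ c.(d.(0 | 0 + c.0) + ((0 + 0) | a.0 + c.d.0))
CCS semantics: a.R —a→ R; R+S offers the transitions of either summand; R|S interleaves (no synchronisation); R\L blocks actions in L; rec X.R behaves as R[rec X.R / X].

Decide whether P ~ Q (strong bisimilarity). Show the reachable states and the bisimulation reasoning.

Reachable graph of P (6 states):
  p0 = c.(0 + d.(0 | 0 + c.0) + ((0 + 0) | a.0 + c.d.0)) has moves -c-> p1
  p1 = 0 + d.(0 | 0 + c.0) + ((0 + 0) | a.0 + c.d.0) has moves -a-> p2, -c-> p3, -d-> p4
  p2 = (0 + 0) | 0 has moves (no moves)
  p3 = d.0 has moves -d-> p5
  p4 = 0 | 0 + c.0 has moves -c-> p5
  p5 = 0 has moves (no moves)
Reachable graph of Q (6 states):
  q0 = c.(d.(0 | 0 + c.0) + ((0 + 0) | a.0 + c.d.0)) has moves -c-> q1
  q1 = d.(0 | 0 + c.0) + ((0 + 0) | a.0 + c.d.0) has moves -a-> q2, -c-> q3, -d-> q4
  q2 = (0 + 0) | 0 has moves (no moves)
  q3 = d.0 has moves -d-> q5
  q4 = 0 | 0 + c.0 has moves -c-> q5
  q5 = 0 has moves (no moves)
Bisimilarity quotient blocks:
  B0 = {p0, q0}
  B1 = {p1, q1}
  B2 = {p4, q4}
  B3 = {p2, p5, q2, q5}
  B4 = {p3, q3}
p0 ∈ B0, q0 ∈ B0 → same block

YES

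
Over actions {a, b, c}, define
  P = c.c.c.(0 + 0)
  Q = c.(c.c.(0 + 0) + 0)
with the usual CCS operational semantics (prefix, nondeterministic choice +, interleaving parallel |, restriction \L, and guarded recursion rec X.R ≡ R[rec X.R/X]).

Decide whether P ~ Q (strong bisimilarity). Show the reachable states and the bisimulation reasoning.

P's transition system — 4 states:
  s0 = c.c.c.(0 + 0) ⊢ —c→ s1
  s1 = c.c.(0 + 0) ⊢ —c→ s2
  s2 = c.(0 + 0) ⊢ —c→ s3
  s3 = 0 + 0 ⊢ ∅
Q's transition system — 4 states:
  t0 = c.(c.c.(0 + 0) + 0) ⊢ —c→ t1
  t1 = c.c.(0 + 0) + 0 ⊢ —c→ t2
  t2 = c.(0 + 0) ⊢ —c→ t3
  t3 = 0 + 0 ⊢ ∅
Partition-refinement fixed point:
  B0 = {s0, t0}
  B1 = {s1, t1}
  B2 = {s2, t2}
  B3 = {s3, t3}
s0 ∈ B0, t0 ∈ B0 → same block

YES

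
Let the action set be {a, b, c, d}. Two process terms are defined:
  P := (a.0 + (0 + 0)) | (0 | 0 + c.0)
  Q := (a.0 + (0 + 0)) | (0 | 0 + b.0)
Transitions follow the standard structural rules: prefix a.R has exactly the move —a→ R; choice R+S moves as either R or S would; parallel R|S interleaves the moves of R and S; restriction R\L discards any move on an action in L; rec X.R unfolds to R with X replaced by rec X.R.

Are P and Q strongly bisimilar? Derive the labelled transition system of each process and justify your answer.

P's transition system — 4 states:
  u0 = (a.0 + (0 + 0)) | (0 | 0 + c.0) :: =a=> u1, =c=> u2
  u1 = 0 | (0 | 0 + c.0) :: =c=> u3
  u2 = (a.0 + (0 + 0)) | 0 :: =a=> u3
  u3 = 0 | 0 :: ·
Q's transition system — 4 states:
  v0 = (a.0 + (0 + 0)) | (0 | 0 + b.0) :: =a=> v1, =b=> v2
  v1 = 0 | (0 | 0 + b.0) :: =b=> v3
  v2 = (a.0 + (0 + 0)) | 0 :: =a=> v3
  v3 = 0 | 0 :: ·
Coarsest stable partition (strong bisimilarity classes):
  B0 = {u0}
  B1 = {u2, v2}
  B2 = {u3, v3}
  B3 = {u1}
  B4 = {v0}
  B5 = {v1}
u0 ∈ B0, v0 ∈ B4 → different blocks

NO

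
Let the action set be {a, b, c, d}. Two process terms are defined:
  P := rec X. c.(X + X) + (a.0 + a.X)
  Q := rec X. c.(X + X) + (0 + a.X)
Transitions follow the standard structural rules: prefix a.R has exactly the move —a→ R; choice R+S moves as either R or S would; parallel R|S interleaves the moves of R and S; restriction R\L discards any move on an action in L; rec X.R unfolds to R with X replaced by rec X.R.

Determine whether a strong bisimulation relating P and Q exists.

P's transition system — 3 states:
  s0 = rec X. c.(X + X) + (a.0 + a.X) has moves ··a··> s0, ··a··> s1, ··c··> s2
  s1 = 0 has moves stopped
  s2 = (rec X. c.(X + X) + (a.0 + a.X)) + (rec X. c.(X + X) + (a.0 + a.X)) has moves ··a··> s0, ··a··> s1, ··c··> s2
Q's transition system — 2 states:
  t0 = rec X. c.(X + X) + (0 + a.X) has moves ··a··> t0, ··c··> t1
  t1 = (rec X. c.(X + X) + (0 + a.X)) + (rec X. c.(X + X) + (0 + a.X)) has moves ··a··> t0, ··c··> t1
Partition-refinement fixed point:
  B0 = {s0, s2}
  B1 = {s1}
  B2 = {t0, t1}
s0 ∈ B0, t0 ∈ B2 → different blocks

P ≁ Q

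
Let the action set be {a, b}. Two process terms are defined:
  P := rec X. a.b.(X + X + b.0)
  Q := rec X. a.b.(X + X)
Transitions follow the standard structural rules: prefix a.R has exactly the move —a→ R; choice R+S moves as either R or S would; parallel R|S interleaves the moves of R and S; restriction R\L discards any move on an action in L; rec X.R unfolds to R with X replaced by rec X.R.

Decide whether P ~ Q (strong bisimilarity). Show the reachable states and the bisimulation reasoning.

P ≁ Q

Reachable graph of P (4 states):
  m0 = rec X. a.b.(X + X + b.0) | --a--▸ m1
  m1 = b.((rec X. a.b.(X + X + b.0)) + (rec X. a.b.(X + X + b.0)) + b.0) | --b--▸ m2
  m2 = (rec X. a.b.(X + X + b.0)) + (rec X. a.b.(X + X + b.0)) + b.0 | --a--▸ m1, --b--▸ m3
  m3 = 0 | (no moves)
Reachable graph of Q (3 states):
  n0 = rec X. a.b.(X + X) | --a--▸ n1
  n1 = b.((rec X. a.b.(X + X)) + (rec X. a.b.(X + X))) | --b--▸ n2
  n2 = (rec X. a.b.(X + X)) + (rec X. a.b.(X + X)) | --a--▸ n1
Bisimilarity quotient blocks:
  B0 = {m0}
  B1 = {m1}
  B2 = {m2}
  B3 = {m3}
  B4 = {n0, n2}
  B5 = {n1}
m0 ∈ B0, n0 ∈ B4 → different blocks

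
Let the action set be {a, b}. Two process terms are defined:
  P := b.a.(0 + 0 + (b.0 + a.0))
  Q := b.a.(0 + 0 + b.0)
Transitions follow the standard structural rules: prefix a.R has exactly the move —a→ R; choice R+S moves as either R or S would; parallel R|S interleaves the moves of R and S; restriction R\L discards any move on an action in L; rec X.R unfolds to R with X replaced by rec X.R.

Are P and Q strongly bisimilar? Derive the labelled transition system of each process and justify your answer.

not bisimilar

LTS(P): 4 reachable states
  u0 = b.a.(0 + 0 + (b.0 + a.0)) has moves -b-> u1
  u1 = a.(0 + 0 + (b.0 + a.0)) has moves -a-> u2
  u2 = 0 + 0 + (b.0 + a.0) has moves -a-> u3, -b-> u3
  u3 = 0 has moves (no moves)
LTS(Q): 4 reachable states
  v0 = b.a.(0 + 0 + b.0) has moves -b-> v1
  v1 = a.(0 + 0 + b.0) has moves -a-> v2
  v2 = 0 + 0 + b.0 has moves -b-> v3
  v3 = 0 has moves (no moves)
Partition-refinement fixed point:
  B0 = {u0}
  B1 = {u1}
  B2 = {u2}
  B3 = {u3, v3}
  B4 = {v0}
  B5 = {v1}
  B6 = {v2}
u0 ∈ B0, v0 ∈ B4 → different blocks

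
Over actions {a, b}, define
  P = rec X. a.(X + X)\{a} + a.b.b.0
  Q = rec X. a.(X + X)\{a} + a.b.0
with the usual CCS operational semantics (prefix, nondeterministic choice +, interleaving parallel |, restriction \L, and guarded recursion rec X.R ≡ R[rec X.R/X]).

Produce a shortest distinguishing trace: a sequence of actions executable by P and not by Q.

LTS(P): 5 reachable states
  m0 = rec X. a.(X + X)\{a} + a.b.b.0 ⊢ -a-> m1, -a-> m2
  m1 = ((rec X. a.(X + X)\{a} + a.b.b.0) + (rec X. a.(X + X)\{a} + a.b.b.0))\{a} ⊢ stopped
  m2 = b.b.0 ⊢ -b-> m3
  m3 = b.0 ⊢ -b-> m4
  m4 = 0 ⊢ stopped
LTS(Q): 4 reachable states
  n0 = rec X. a.(X + X)\{a} + a.b.0 ⊢ -a-> n1, -a-> n2
  n1 = ((rec X. a.(X + X)\{a} + a.b.0) + (rec X. a.(X + X)\{a} + a.b.0))\{a} ⊢ stopped
  n2 = b.0 ⊢ -b-> n3
  n3 = 0 ⊢ stopped
Trace ⟨abb⟩ through P, begin at {m0}:
  step 1 (a): {m1, m2}
  step 2 (b): {m3}
  step 3 (b): {m4}
  P completes σ.
Trace ⟨abb⟩ through Q, begin at {n0}:
  step 1 (a): {n1, n2}
  step 2 (b): {n3}
  step 3 (b): ∅ (Q stuck)

abb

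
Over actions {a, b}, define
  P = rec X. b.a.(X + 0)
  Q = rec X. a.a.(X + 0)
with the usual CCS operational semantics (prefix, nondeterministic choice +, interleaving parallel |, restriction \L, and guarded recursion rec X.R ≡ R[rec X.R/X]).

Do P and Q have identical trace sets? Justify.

NO — witness ⟨b⟩

LTS(P): 3 reachable states
  p0 = rec X. b.a.(X + 0) :: --b--▸ p1
  p1 = a.((rec X. b.a.(X + 0)) + 0) :: --a--▸ p2
  p2 = (rec X. b.a.(X + 0)) + 0 :: --b--▸ p1
LTS(Q): 3 reachable states
  q0 = rec X. a.a.(X + 0) :: --a--▸ q1
  q1 = a.((rec X. a.a.(X + 0)) + 0) :: --a--▸ q2
  q2 = (rec X. a.a.(X + 0)) + 0 :: --a--▸ q1
Run σ = ⟨b⟩ on P: start {p0}
  after b @ step 1: {p1}
  P completes σ.
Run σ = ⟨b⟩ on Q: start {q0}
  after b @ step 1: ∅  — Q cannot continue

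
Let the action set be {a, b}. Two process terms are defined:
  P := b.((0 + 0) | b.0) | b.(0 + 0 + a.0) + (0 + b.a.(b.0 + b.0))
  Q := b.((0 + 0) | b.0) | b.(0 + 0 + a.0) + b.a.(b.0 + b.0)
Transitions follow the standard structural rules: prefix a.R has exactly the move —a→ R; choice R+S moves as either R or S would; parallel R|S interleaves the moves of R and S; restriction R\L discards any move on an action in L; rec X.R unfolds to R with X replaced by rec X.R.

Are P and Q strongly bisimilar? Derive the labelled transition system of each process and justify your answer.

Reachable graph of P (12 states):
  m0 = b.((0 + 0) | b.0) | b.(0 + 0 + a.0) + (0 + b.a.(b.0 + b.0)) :: =b=> m1, =b=> m2, =b=> m3
  m1 = (0 + 0) | b.0 | b.(0 + 0 + a.0) :: =b=> m4, =b=> m5
  m2 = a.(b.0 + b.0) :: =a=> m6
  m3 = b.((0 + 0) | b.0) | (0 + 0 + a.0) :: =a=> m7, =b=> m5
  m4 = (0 + 0) | 0 | b.(0 + 0 + a.0) :: =b=> m8
  m5 = (0 + 0) | b.0 | (0 + 0 + a.0) :: =a=> m9, =b=> m8
  m6 = b.0 + b.0 :: =b=> m10
  m7 = b.((0 + 0) | b.0) | 0 :: =b=> m9
  m8 = (0 + 0) | 0 | (0 + 0 + a.0) :: =a=> m11
  m9 = (0 + 0) | b.0 | 0 :: =b=> m11
  m10 = 0 :: ·
  m11 = (0 + 0) | 0 | 0 :: ·
Reachable graph of Q (12 states):
  n0 = b.((0 + 0) | b.0) | b.(0 + 0 + a.0) + b.a.(b.0 + b.0) :: =b=> n1, =b=> n2, =b=> n3
  n1 = (0 + 0) | b.0 | b.(0 + 0 + a.0) :: =b=> n4, =b=> n5
  n2 = a.(b.0 + b.0) :: =a=> n6
  n3 = b.((0 + 0) | b.0) | (0 + 0 + a.0) :: =a=> n7, =b=> n5
  n4 = (0 + 0) | 0 | b.(0 + 0 + a.0) :: =b=> n8
  n5 = (0 + 0) | b.0 | (0 + 0 + a.0) :: =a=> n9, =b=> n8
  n6 = b.0 + b.0 :: =b=> n10
  n7 = b.((0 + 0) | b.0) | 0 :: =b=> n9
  n8 = (0 + 0) | 0 | (0 + 0 + a.0) :: =a=> n11
  n9 = (0 + 0) | b.0 | 0 :: =b=> n11
  n10 = 0 :: ·
  n11 = (0 + 0) | 0 | 0 :: ·
Partition-refinement fixed point:
  B0 = {m0, n0}
  B1 = {m1, n1}
  B2 = {m5, n5}
  B3 = {m6, m9, n6, n9}
  B4 = {m10, m11, n10, n11}
  B5 = {m8, n8}
  B6 = {m4, n4}
  B7 = {m2, n2}
  B8 = {m3, n3}
  B9 = {m7, n7}
m0 ∈ B0, n0 ∈ B0 → same block

bisimilar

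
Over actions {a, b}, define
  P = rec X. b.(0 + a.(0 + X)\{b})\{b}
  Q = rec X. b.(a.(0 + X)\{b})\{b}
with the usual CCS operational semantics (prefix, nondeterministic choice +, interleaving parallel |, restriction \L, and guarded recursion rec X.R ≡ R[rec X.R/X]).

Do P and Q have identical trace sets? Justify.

Reachable graph of P (3 states):
  s0 = rec X. b.(0 + a.(0 + X)\{b})\{b} ⊢ --b--▸ s1
  s1 = (0 + a.(0 + (rec X. b.(0 + a.(0 + X)\{b})\{b}))\{b})\{b} ⊢ --a--▸ s2
  s2 = (0 + (rec X. b.(0 + a.(0 + X)\{b})\{b}))\{b}\{b} ⊢ deadlocked
Reachable graph of Q (3 states):
  t0 = rec X. b.(a.(0 + X)\{b})\{b} ⊢ --b--▸ t1
  t1 = (a.(0 + (rec X. b.(a.(0 + X)\{b})\{b}))\{b})\{b} ⊢ --a--▸ t2
  t2 = (0 + (rec X. b.(a.(0 + X)\{b})\{b}))\{b}\{b} ⊢ deadlocked
Coarsest stable partition (strong bisimilarity classes):
  B0 = {s0, t0}
  B1 = {s1, t1}
  B2 = {s2, t2}
s0 ∈ B0, t0 ∈ B0 → same block
Bisimilar ⇒ trace-equivalent.

traces(P) = traces(Q)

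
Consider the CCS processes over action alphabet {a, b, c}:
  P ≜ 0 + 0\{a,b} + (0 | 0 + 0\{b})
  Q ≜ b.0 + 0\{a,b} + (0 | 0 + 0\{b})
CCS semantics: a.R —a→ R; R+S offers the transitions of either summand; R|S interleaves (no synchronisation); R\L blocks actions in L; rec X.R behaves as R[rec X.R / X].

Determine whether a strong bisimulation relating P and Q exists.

P's transition system — 1 states:
  u0 = 0 + 0\{a,b} + (0 | 0 + 0\{b}) → (no moves)
Q's transition system — 2 states:
  v0 = b.0 + 0\{a,b} + (0 | 0 + 0\{b}) → -b-> v1
  v1 = 0 → (no moves)
Partition-refinement fixed point:
  B0 = {u0, v1}
  B1 = {v0}
u0 ∈ B0, v0 ∈ B1 → different blocks

P ≁ Q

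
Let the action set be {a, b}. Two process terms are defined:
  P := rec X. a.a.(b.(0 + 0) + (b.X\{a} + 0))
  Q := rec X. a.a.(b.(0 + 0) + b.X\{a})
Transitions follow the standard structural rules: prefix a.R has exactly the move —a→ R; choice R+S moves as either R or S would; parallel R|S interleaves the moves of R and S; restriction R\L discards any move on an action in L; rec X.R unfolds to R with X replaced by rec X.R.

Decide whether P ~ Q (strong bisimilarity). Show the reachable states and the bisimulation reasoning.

LTS(P): 5 reachable states
  m0 = rec X. a.a.(b.(0 + 0) + (b.X\{a} + 0)) has moves --a--▸ m1
  m1 = a.(b.(0 + 0) + (b.(rec X. a.a.(b.(0 + 0) + (b.X\{a} + 0)))\{a} + 0)) has moves --a--▸ m2
  m2 = b.(0 + 0) + (b.(rec X. a.a.(b.(0 + 0) + (b.X\{a} + 0)))\{a} + 0) has moves --b--▸ m3, --b--▸ m4
  m3 = (rec X. a.a.(b.(0 + 0) + (b.X\{a} + 0)))\{a} has moves stopped
  m4 = 0 + 0 has moves stopped
LTS(Q): 5 reachable states
  n0 = rec X. a.a.(b.(0 + 0) + b.X\{a}) has moves --a--▸ n1
  n1 = a.(b.(0 + 0) + b.(rec X. a.a.(b.(0 + 0) + b.X\{a}))\{a}) has moves --a--▸ n2
  n2 = b.(0 + 0) + b.(rec X. a.a.(b.(0 + 0) + b.X\{a}))\{a} has moves --b--▸ n3, --b--▸ n4
  n3 = (rec X. a.a.(b.(0 + 0) + b.X\{a}))\{a} has moves stopped
  n4 = 0 + 0 has moves stopped
Bisimilarity quotient blocks:
  B0 = {m0, n0}
  B1 = {m1, n1}
  B2 = {m2, n2}
  B3 = {m3, m4, n3, n4}
m0 ∈ B0, n0 ∈ B0 → same block

bisimilar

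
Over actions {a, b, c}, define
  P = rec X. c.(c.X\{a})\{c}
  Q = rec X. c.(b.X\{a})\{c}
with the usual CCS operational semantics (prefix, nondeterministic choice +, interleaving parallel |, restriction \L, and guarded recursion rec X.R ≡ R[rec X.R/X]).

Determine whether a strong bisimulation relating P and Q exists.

Reachable graph of P (2 states):
  p0 = rec X. c.(c.X\{a})\{c} :: --c--▸ p1
  p1 = (c.(rec X. c.(c.X\{a})\{c})\{a})\{c} :: ·
Reachable graph of Q (3 states):
  q0 = rec X. c.(b.X\{a})\{c} :: --c--▸ q1
  q1 = (b.(rec X. c.(b.X\{a})\{c})\{a})\{c} :: --b--▸ q2
  q2 = (rec X. c.(b.X\{a})\{c})\{a}\{c} :: ·
Bisimilarity quotient blocks:
  B0 = {p0}
  B1 = {p1, q2}
  B2 = {q0}
  B3 = {q1}
p0 ∈ B0, q0 ∈ B2 → different blocks

NO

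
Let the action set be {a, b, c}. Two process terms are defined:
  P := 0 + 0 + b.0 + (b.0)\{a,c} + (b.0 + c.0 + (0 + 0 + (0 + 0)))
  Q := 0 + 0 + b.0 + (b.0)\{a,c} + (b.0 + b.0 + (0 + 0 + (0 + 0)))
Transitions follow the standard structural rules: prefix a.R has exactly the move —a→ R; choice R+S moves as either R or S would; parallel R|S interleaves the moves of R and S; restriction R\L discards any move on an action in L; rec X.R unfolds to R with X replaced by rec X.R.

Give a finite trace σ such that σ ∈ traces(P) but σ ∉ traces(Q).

LTS(P): 3 reachable states
  s0 = 0 + 0 + b.0 + (b.0)\{a,c} + (b.0 + c.0 + (0 + 0 + (0 + 0))) has moves -b-> s1, -b-> s2, -c-> s1
  s1 = 0 has moves ∅
  s2 = 0\{a,c} has moves ∅
LTS(Q): 3 reachable states
  t0 = 0 + 0 + b.0 + (b.0)\{a,c} + (b.0 + b.0 + (0 + 0 + (0 + 0))) has moves -b-> t1, -b-> t2
  t1 = 0 has moves ∅
  t2 = 0\{a,c} has moves ∅
Run σ = ⟨c⟩ on P: start {s0}
  step 1 (c): {s1}
  P completes σ.
Run σ = ⟨c⟩ on Q: start {t0}
  step 1 (c): ∅ (Q stuck)

c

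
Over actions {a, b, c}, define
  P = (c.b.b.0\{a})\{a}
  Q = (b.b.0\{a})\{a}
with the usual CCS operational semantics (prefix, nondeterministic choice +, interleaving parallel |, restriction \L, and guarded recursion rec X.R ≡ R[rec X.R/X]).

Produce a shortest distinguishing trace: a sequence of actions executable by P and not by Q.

Reachable graph of P (4 states):
  m0 = (c.b.b.0\{a})\{a} ⊢ —c→ m1
  m1 = (b.b.0\{a})\{a} ⊢ —b→ m2
  m2 = (b.0\{a})\{a} ⊢ —b→ m3
  m3 = 0\{a}\{a} ⊢ deadlocked
Reachable graph of Q (3 states):
  n0 = (b.b.0\{a})\{a} ⊢ —b→ n1
  n1 = (b.0\{a})\{a} ⊢ —b→ n2
  n2 = 0\{a}\{a} ⊢ deadlocked
Run σ = ⟨c⟩ on P: start {m0}
  step 1 (c): {m1}
  — P admits the full trace.
Run σ = ⟨c⟩ on Q: start {n0}
  step 1 (c): ∅ (Q stuck)

c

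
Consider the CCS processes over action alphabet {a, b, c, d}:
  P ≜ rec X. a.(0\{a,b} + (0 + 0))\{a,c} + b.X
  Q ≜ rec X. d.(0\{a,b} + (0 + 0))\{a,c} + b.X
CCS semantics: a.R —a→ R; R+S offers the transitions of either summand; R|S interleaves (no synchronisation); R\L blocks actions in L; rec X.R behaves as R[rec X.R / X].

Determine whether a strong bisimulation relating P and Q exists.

P's transition system — 2 states:
  s0 = rec X. a.(0\{a,b} + (0 + 0))\{a,c} + b.X | -a-> s1, -b-> s0
  s1 = (0\{a,b} + (0 + 0))\{a,c} | ∅
Q's transition system — 2 states:
  t0 = rec X. d.(0\{a,b} + (0 + 0))\{a,c} + b.X | -b-> t0, -d-> t1
  t1 = (0\{a,b} + (0 + 0))\{a,c} | ∅
Bisimilarity quotient blocks:
  B0 = {s0}
  B1 = {s1, t1}
  B2 = {t0}
s0 ∈ B0, t0 ∈ B2 → different blocks

NO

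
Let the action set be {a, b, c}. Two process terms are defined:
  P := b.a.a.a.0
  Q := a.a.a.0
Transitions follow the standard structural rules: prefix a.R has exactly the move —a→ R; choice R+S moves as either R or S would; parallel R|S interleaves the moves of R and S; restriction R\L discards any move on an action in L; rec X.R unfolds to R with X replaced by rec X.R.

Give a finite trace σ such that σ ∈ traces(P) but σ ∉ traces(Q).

LTS(P): 5 reachable states
  u0 = b.a.a.a.0 → --b--▸ u1
  u1 = a.a.a.0 → --a--▸ u2
  u2 = a.a.0 → --a--▸ u3
  u3 = a.0 → --a--▸ u4
  u4 = 0 → ∅
LTS(Q): 4 reachable states
  v0 = a.a.a.0 → --a--▸ v1
  v1 = a.a.0 → --a--▸ v2
  v2 = a.0 → --a--▸ v3
  v3 = 0 → ∅
Run σ = ⟨b⟩ on P: start {u0}
  after b @ step 1: {u1}
  P completes σ.
Run σ = ⟨b⟩ on Q: start {v0}
  after b @ step 1: no successor for Q

b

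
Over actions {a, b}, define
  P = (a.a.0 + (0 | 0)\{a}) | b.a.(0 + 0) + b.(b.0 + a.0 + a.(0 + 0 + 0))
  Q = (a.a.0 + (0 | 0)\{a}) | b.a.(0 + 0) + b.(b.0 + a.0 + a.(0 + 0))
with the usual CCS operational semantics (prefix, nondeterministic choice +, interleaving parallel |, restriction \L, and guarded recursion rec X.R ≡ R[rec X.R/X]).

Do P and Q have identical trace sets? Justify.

trace-equivalent

P's transition system — 12 states:
  m0 = (a.a.0 + (0 | 0)\{a}) | b.a.(0 + 0) + b.(b.0 + a.0 + a.(0 + 0 + 0)) has moves -a-> m1, -b-> m2, -b-> m3
  m1 = a.0 | b.a.(0 + 0) has moves -a-> m4, -b-> m5
  m2 = (a.a.0 + (0 | 0)\{a}) | a.(0 + 0) has moves -a-> m5, -a-> m6
  m3 = b.0 + a.0 + a.(0 + 0 + 0) has moves -a-> m7, -a-> m8, -b-> m7
  m4 = 0 | b.a.(0 + 0) has moves -b-> m9
  m5 = a.0 | a.(0 + 0) has moves -a-> m10, -a-> m9
  m6 = (a.a.0 + (0 | 0)\{a}) | (0 + 0) has moves -a-> m10
  m7 = 0 has moves stopped
  m8 = 0 + 0 + 0 has moves stopped
  m9 = 0 | a.(0 + 0) has moves -a-> m11
  m10 = a.0 | (0 + 0) has moves -a-> m11
  m11 = 0 | (0 + 0) has moves stopped
Q's transition system — 12 states:
  n0 = (a.a.0 + (0 | 0)\{a}) | b.a.(0 + 0) + b.(b.0 + a.0 + a.(0 + 0)) has moves -a-> n1, -b-> n2, -b-> n3
  n1 = a.0 | b.a.(0 + 0) has moves -a-> n4, -b-> n5
  n2 = (a.a.0 + (0 | 0)\{a}) | a.(0 + 0) has moves -a-> n5, -a-> n6
  n3 = b.0 + a.0 + a.(0 + 0) has moves -a-> n7, -a-> n8, -b-> n7
  n4 = 0 | b.a.(0 + 0) has moves -b-> n9
  n5 = a.0 | a.(0 + 0) has moves -a-> n10, -a-> n9
  n6 = (a.a.0 + (0 | 0)\{a}) | (0 + 0) has moves -a-> n10
  n7 = 0 has moves stopped
  n8 = 0 + 0 has moves stopped
  n9 = 0 | a.(0 + 0) has moves -a-> n11
  n10 = a.0 | (0 + 0) has moves -a-> n11
  n11 = 0 | (0 + 0) has moves stopped
Bisimilarity quotient blocks:
  B0 = {m0, n0}
  B1 = {m3, n3}
  B2 = {m11, m7, m8, n11, n7, n8}
  B3 = {m2, n2}
  B4 = {m5, m6, n5, n6}
  B5 = {m10, m9, n10, n9}
  B6 = {m1, n1}
  B7 = {m4, n4}
m0 ∈ B0, n0 ∈ B0 → same block
Bisimilar ⇒ trace-equivalent.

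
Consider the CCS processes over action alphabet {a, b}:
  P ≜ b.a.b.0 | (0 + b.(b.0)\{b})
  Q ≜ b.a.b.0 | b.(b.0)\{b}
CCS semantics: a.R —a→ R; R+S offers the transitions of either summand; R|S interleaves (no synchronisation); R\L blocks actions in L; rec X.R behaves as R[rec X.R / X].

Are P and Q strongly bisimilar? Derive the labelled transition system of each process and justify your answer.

P's transition system — 8 states:
  u0 = b.a.b.0 | (0 + b.(b.0)\{b}) has moves =b=> u1, =b=> u2
  u1 = a.b.0 | (0 + b.(b.0)\{b}) has moves =a=> u3, =b=> u4
  u2 = b.a.b.0 | (b.0)\{b} has moves =b=> u4
  u3 = b.0 | (0 + b.(b.0)\{b}) has moves =b=> u5, =b=> u6
  u4 = a.b.0 | (b.0)\{b} has moves =a=> u6
  u5 = 0 | (0 + b.(b.0)\{b}) has moves =b=> u7
  u6 = b.0 | (b.0)\{b} has moves =b=> u7
  u7 = 0 | (b.0)\{b} has moves (no moves)
Q's transition system — 8 states:
  v0 = b.a.b.0 | b.(b.0)\{b} has moves =b=> v1, =b=> v2
  v1 = a.b.0 | b.(b.0)\{b} has moves =a=> v3, =b=> v4
  v2 = b.a.b.0 | (b.0)\{b} has moves =b=> v4
  v3 = b.0 | b.(b.0)\{b} has moves =b=> v5, =b=> v6
  v4 = a.b.0 | (b.0)\{b} has moves =a=> v6
  v5 = 0 | b.(b.0)\{b} has moves =b=> v7
  v6 = b.0 | (b.0)\{b} has moves =b=> v7
  v7 = 0 | (b.0)\{b} has moves (no moves)
Partition-refinement fixed point:
  B0 = {u0, v0}
  B1 = {u1, v1}
  B2 = {u4, v4}
  B3 = {u5, u6, v5, v6}
  B4 = {u7, v7}
  B5 = {u3, v3}
  B6 = {u2, v2}
u0 ∈ B0, v0 ∈ B0 → same block

P ~ Q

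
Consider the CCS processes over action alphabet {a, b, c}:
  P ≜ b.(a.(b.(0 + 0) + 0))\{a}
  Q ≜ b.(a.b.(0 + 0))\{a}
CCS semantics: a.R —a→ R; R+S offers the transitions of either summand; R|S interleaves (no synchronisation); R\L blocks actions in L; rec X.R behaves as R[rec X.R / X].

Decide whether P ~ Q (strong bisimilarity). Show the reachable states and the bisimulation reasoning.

Reachable graph of P (2 states):
  p0 = b.(a.(b.(0 + 0) + 0))\{a} → --b--▸ p1
  p1 = (a.(b.(0 + 0) + 0))\{a} → ∅
Reachable graph of Q (2 states):
  q0 = b.(a.b.(0 + 0))\{a} → --b--▸ q1
  q1 = (a.b.(0 + 0))\{a} → ∅
Coarsest stable partition (strong bisimilarity classes):
  B0 = {p0, q0}
  B1 = {p1, q1}
p0 ∈ B0, q0 ∈ B0 → same block

YES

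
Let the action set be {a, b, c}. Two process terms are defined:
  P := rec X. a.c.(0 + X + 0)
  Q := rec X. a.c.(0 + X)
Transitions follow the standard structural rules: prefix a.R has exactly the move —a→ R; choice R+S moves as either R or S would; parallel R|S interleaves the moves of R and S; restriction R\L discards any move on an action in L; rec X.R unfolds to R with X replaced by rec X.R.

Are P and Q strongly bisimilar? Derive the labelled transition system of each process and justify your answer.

LTS(P): 3 reachable states
  u0 = rec X. a.c.(0 + X + 0) has moves ··a··> u1
  u1 = c.(0 + (rec X. a.c.(0 + X + 0)) + 0) has moves ··c··> u2
  u2 = 0 + (rec X. a.c.(0 + X + 0)) + 0 has moves ··a··> u1
LTS(Q): 3 reachable states
  v0 = rec X. a.c.(0 + X) has moves ··a··> v1
  v1 = c.(0 + (rec X. a.c.(0 + X))) has moves ··c··> v2
  v2 = 0 + (rec X. a.c.(0 + X)) has moves ··a··> v1
Partition-refinement fixed point:
  B0 = {u0, u2, v0, v2}
  B1 = {u1, v1}
u0 ∈ B0, v0 ∈ B0 → same block

YES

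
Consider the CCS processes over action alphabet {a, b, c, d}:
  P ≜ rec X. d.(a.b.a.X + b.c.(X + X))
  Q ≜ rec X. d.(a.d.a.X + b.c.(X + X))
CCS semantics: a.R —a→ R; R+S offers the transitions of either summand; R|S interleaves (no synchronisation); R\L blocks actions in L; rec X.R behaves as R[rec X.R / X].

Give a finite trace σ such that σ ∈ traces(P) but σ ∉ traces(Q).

Reachable graph of P (6 states):
  s0 = rec X. d.(a.b.a.X + b.c.(X + X)) | -d-> s1
  s1 = a.b.a.(rec X. d.(a.b.a.X + b.c.(X + X))) + b.c.((rec X. d.(a.b.a.X + b.c.(X + X))) + (rec X. d.(a.b.a.X + b.c.(X + X)))) | -a-> s2, -b-> s3
  s2 = b.a.(rec X. d.(a.b.a.X + b.c.(X + X))) | -b-> s4
  s3 = c.((rec X. d.(a.b.a.X + b.c.(X + X))) + (rec X. d.(a.b.a.X + b.c.(X + X)))) | -c-> s5
  s4 = a.(rec X. d.(a.b.a.X + b.c.(X + X))) | -a-> s0
  s5 = (rec X. d.(a.b.a.X + b.c.(X + X))) + (rec X. d.(a.b.a.X + b.c.(X + X))) | -d-> s1
Reachable graph of Q (6 states):
  t0 = rec X. d.(a.d.a.X + b.c.(X + X)) | -d-> t1
  t1 = a.d.a.(rec X. d.(a.d.a.X + b.c.(X + X))) + b.c.((rec X. d.(a.d.a.X + b.c.(X + X))) + (rec X. d.(a.d.a.X + b.c.(X + X)))) | -a-> t2, -b-> t3
  t2 = d.a.(rec X. d.(a.d.a.X + b.c.(X + X))) | -d-> t4
  t3 = c.((rec X. d.(a.d.a.X + b.c.(X + X))) + (rec X. d.(a.d.a.X + b.c.(X + X)))) | -c-> t5
  t4 = a.(rec X. d.(a.d.a.X + b.c.(X + X))) | -a-> t0
  t5 = (rec X. d.(a.d.a.X + b.c.(X + X))) + (rec X. d.(a.d.a.X + b.c.(X + X))) | -d-> t1
Run σ = ⟨dab⟩ on P: start {s0}
  after d @ step 1: {s1}
  after a @ step 2: {s2}
  after b @ step 3: {s4}
  P completes σ.
Run σ = ⟨dab⟩ on Q: start {t0}
  after d @ step 1: {t1}
  after a @ step 2: {t2}
  after b @ step 3: ∅  — Q cannot continue

dab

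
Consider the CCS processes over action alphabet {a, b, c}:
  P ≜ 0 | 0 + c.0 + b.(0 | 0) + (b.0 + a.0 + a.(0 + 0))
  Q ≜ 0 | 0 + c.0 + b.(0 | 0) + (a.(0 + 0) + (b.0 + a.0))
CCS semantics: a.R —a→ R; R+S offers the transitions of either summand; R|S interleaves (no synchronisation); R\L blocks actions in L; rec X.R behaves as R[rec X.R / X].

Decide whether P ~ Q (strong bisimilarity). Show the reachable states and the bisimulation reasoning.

P's transition system — 4 states:
  s0 = 0 | 0 + c.0 + b.(0 | 0) + (b.0 + a.0 + a.(0 + 0)) | =a=> s1, =a=> s2, =b=> s1, =b=> s3, =c=> s1
  s1 = 0 | ·
  s2 = 0 + 0 | ·
  s3 = 0 | 0 | ·
Q's transition system — 4 states:
  t0 = 0 | 0 + c.0 + b.(0 | 0) + (a.(0 + 0) + (b.0 + a.0)) | =a=> t1, =a=> t2, =b=> t1, =b=> t3, =c=> t1
  t1 = 0 | ·
  t2 = 0 + 0 | ·
  t3 = 0 | 0 | ·
Partition-refinement fixed point:
  B0 = {s0, t0}
  B1 = {s1, s2, s3, t1, t2, t3}
s0 ∈ B0, t0 ∈ B0 → same block

YES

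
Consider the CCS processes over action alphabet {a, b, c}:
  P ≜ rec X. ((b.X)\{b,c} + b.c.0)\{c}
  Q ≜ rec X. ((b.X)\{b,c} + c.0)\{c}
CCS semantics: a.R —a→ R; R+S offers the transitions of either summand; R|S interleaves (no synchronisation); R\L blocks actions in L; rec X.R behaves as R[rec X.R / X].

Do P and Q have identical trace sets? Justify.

traces(P) ≠ traces(Q) — witness ⟨b⟩

Reachable graph of P (2 states):
  u0 = rec X. ((b.X)\{b,c} + b.c.0)\{c} :: —b→ u1
  u1 = (c.0)\{c} :: ∅
Reachable graph of Q (1 states):
  v0 = rec X. ((b.X)\{b,c} + c.0)\{c} :: ∅
Trace ⟨b⟩ through P, begin at {u0}:
  step 1 (b): {u1}
  ✓ P
Trace ⟨b⟩ through Q, begin at {v0}:
  step 1 (b): ∅ (Q stuck)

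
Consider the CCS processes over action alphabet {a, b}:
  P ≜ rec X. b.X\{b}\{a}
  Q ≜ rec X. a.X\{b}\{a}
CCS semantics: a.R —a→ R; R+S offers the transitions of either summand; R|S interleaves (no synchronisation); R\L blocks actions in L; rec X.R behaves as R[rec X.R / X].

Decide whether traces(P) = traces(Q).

Reachable graph of P (2 states):
  s0 = rec X. b.X\{b}\{a} | ··b··> s1
  s1 = (rec X. b.X\{b}\{a})\{b}\{a} | ·
Reachable graph of Q (2 states):
  t0 = rec X. a.X\{b}\{a} | ··a··> t1
  t1 = (rec X. a.X\{b}\{a})\{b}\{a} | ·
Trace ⟨b⟩ through P, begin at {s0}:
  [1] b ⇒ {s1}
  — P admits the full trace.
Trace ⟨b⟩ through Q, begin at {t0}:
  [1] b ⇒ ∅  — Q cannot continue

NO — witness ⟨b⟩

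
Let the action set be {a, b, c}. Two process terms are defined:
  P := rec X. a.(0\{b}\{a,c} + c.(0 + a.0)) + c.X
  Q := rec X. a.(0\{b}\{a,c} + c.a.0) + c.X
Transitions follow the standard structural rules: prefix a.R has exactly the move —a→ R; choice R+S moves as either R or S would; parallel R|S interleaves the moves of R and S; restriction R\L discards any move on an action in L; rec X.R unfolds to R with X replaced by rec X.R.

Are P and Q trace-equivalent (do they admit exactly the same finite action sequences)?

LTS(P): 4 reachable states
  m0 = rec X. a.(0\{b}\{a,c} + c.(0 + a.0)) + c.X ⊢ —a→ m1, —c→ m0
  m1 = 0\{b}\{a,c} + c.(0 + a.0) ⊢ —c→ m2
  m2 = 0 + a.0 ⊢ —a→ m3
  m3 = 0 ⊢ ·
LTS(Q): 4 reachable states
  n0 = rec X. a.(0\{b}\{a,c} + c.a.0) + c.X ⊢ —a→ n1, —c→ n0
  n1 = 0\{b}\{a,c} + c.a.0 ⊢ —c→ n2
  n2 = a.0 ⊢ —a→ n3
  n3 = 0 ⊢ ·
Coarsest stable partition (strong bisimilarity classes):
  B0 = {m0, n0}
  B1 = {m1, n1}
  B2 = {m2, n2}
  B3 = {m3, n3}
m0 ∈ B0, n0 ∈ B0 → same block
Bisimilar ⇒ trace-equivalent.

trace-equivalent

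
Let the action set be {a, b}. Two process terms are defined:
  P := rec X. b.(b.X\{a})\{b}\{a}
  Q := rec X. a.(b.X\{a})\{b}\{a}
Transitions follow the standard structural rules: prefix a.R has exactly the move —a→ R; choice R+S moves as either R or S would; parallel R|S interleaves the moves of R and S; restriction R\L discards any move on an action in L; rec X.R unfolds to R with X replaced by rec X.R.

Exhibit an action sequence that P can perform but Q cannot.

b

Reachable graph of P (2 states):
  u0 = rec X. b.(b.X\{a})\{b}\{a} :: =b=> u1
  u1 = (b.(rec X. b.(b.X\{a})\{b}\{a})\{a})\{b}\{a} :: stopped
Reachable graph of Q (2 states):
  v0 = rec X. a.(b.X\{a})\{b}\{a} :: =a=> v1
  v1 = (b.(rec X. a.(b.X\{a})\{b}\{a})\{a})\{b}\{a} :: stopped
Executing b from P (initial set {u0}):
  step 1 (b): {u1}
  ✓ P
Executing b from Q (initial set {v0}):
  step 1 (b): ∅ (Q stuck)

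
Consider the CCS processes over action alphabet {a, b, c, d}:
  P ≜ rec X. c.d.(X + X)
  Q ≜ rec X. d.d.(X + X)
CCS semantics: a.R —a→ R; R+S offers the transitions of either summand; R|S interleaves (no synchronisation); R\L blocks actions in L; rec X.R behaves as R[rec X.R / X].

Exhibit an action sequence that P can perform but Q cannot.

c

Reachable graph of P (3 states):
  m0 = rec X. c.d.(X + X) :: -c-> m1
  m1 = d.((rec X. c.d.(X + X)) + (rec X. c.d.(X + X))) :: -d-> m2
  m2 = (rec X. c.d.(X + X)) + (rec X. c.d.(X + X)) :: -c-> m1
Reachable graph of Q (3 states):
  n0 = rec X. d.d.(X + X) :: -d-> n1
  n1 = d.((rec X. d.d.(X + X)) + (rec X. d.d.(X + X))) :: -d-> n2
  n2 = (rec X. d.d.(X + X)) + (rec X. d.d.(X + X)) :: -d-> n1
Run σ = ⟨c⟩ on P: start {m0}
  after c @ step 1: {m1}
  ✓ P
Run σ = ⟨c⟩ on Q: start {n0}
  after c @ step 1: no successor for Q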